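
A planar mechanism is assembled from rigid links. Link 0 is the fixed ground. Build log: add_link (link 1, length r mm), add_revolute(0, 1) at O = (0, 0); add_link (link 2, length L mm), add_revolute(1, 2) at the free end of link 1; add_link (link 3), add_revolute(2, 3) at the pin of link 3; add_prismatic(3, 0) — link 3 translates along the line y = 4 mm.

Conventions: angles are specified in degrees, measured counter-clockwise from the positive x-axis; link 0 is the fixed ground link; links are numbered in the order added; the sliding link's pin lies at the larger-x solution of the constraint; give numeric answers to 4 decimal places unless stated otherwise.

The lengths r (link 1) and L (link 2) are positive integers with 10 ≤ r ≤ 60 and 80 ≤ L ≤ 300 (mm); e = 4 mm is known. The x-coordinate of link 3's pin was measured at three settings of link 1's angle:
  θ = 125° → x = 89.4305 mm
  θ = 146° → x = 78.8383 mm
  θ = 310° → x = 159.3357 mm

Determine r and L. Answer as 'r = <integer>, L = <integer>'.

constraint per measurement: (x − r cos θ)² + (r sin θ − e)² = L²
subtracting the θ₁ and θ₂ equations cancels the r² and L² terms:
r = (x₁² − x₂²) / (2[(x₁cos θ₁ + e sin θ₁) − (x₂cos θ₂ + e sin θ₂)]) = 59.0001 → r = 59
L² = (x₁ − r cos θ₁)² + (r sin θ₁ − e)² = 17161.0114 → L = 131.0000 → L = 131
check at θ₃=310°: x = 159.3357 (printed 159.3357) ✓

r = 59, L = 131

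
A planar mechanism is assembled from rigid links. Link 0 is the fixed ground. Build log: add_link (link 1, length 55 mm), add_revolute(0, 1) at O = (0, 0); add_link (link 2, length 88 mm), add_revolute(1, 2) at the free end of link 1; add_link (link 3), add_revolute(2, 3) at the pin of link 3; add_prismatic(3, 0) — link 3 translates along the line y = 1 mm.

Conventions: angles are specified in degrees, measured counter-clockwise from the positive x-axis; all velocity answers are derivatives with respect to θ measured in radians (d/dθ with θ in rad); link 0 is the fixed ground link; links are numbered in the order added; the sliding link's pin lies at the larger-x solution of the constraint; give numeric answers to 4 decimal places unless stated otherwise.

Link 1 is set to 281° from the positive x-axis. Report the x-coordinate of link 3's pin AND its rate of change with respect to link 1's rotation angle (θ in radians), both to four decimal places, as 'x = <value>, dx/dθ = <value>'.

geometry: r = 55 mm, L = 88 mm, e = 1 mm
crank pin P = (r cos θ, r sin θ) = (10.494495, -53.989495)
h = r sin θ − e = -53.989495 − 1 = -54.989495
x = r cos θ + √(L² − h²) = 10.494495 + 68.703387 = 79.197882
dx/dθ = −r sin θ − h·r cos θ/√(L² − h²) (θ in radians; h = -54.989495) = 62.389182

x = 79.1979, dx/dθ = 62.3892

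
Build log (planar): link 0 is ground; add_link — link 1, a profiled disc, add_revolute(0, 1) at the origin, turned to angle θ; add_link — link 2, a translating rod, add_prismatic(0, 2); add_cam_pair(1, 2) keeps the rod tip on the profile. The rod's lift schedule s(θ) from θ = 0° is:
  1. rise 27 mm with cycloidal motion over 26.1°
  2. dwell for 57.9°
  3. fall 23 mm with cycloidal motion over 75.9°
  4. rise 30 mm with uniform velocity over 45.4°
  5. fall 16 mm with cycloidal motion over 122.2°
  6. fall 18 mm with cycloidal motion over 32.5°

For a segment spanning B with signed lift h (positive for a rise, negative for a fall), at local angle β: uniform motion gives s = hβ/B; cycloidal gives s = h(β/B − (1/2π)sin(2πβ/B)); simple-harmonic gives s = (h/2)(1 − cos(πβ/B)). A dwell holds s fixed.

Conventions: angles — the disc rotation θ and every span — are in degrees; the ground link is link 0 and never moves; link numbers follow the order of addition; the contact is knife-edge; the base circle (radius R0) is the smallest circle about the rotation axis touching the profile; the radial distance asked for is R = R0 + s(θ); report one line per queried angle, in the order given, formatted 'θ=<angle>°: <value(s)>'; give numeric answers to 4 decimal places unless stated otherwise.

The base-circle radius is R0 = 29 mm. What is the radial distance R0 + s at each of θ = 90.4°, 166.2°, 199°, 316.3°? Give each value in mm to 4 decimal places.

seg 1 [0°–26.1°] cycloidal, h=27: full span → s += 27 → s = 27.0000
seg 2 [26.1°–84°] dwell: s stays 27.0000
seg 3 [84°–159.9°] cycloidal, h=-23: θ=90.4° here. β=6.4, B=75.9. -23·(0.0843 − sin(2π·0.0843)/(2π)) = -0.0895 → s = 26.9105
seg 3 [84°–159.9°] cycloidal, h=-23: full span → s += -23 → s = 4.0000
seg 4 [159.9°–205.3°] uniform, h=30: θ=166.2° here. β=6.3, B=45.4. 30·6.3/45.4 = 4.1630 → s = 8.1630
seg 4 [159.9°–205.3°] uniform, h=30: θ=199° here. β=39.1, B=45.4. 30·39.1/45.4 = 25.8370 → s = 29.8370
seg 4 [159.9°–205.3°] uniform, h=30: full span → s += 30 → s = 34.0000
seg 5 [205.3°–327.5°] cycloidal, h=-16: θ=316.3° here. β=111, B=122.2. -16·(0.9083 − sin(2π·0.9083)/(2π)) = -15.9203 → s = 18.0797
θ=90.4°: R = R0 + s = 29 + 26.9105 = 55.9105
θ=166.2°: R = R0 + s = 29 + 8.1630 = 37.1630
θ=199°: R = R0 + s = 29 + 29.8370 = 58.8370
θ=316.3°: R = R0 + s = 29 + 18.0797 = 47.0797

θ=90.4°: 55.9105
θ=166.2°: 37.1630
θ=199°: 58.8370
θ=316.3°: 47.0797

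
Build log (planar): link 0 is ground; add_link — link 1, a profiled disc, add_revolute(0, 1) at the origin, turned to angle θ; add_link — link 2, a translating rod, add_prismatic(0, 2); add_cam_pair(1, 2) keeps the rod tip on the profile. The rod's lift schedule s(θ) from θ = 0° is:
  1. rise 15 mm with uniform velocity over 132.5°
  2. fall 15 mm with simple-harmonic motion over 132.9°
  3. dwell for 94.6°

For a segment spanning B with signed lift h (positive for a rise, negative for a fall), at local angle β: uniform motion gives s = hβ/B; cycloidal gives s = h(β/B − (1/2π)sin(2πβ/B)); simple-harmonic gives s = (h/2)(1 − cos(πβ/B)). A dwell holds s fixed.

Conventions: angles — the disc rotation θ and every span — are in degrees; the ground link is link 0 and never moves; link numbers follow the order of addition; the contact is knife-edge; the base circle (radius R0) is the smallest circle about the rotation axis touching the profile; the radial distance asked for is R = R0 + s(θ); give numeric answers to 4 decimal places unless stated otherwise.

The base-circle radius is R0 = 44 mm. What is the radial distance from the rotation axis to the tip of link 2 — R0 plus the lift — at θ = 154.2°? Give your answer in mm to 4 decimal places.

seg 1 [0°–132.5°] uniform, h=15: full span → s += 15 → s = 15.0000
seg 2 [132.5°–265.4°] simple-harmonic, h=-15: θ=154.2° here. β=21.7, B=132.9. -15/2·(1 − cos(π·0.1633)) = -0.9653 → s = 14.0347
R = R0 + s = 44 + 14.0347 = 58.0347

58.0347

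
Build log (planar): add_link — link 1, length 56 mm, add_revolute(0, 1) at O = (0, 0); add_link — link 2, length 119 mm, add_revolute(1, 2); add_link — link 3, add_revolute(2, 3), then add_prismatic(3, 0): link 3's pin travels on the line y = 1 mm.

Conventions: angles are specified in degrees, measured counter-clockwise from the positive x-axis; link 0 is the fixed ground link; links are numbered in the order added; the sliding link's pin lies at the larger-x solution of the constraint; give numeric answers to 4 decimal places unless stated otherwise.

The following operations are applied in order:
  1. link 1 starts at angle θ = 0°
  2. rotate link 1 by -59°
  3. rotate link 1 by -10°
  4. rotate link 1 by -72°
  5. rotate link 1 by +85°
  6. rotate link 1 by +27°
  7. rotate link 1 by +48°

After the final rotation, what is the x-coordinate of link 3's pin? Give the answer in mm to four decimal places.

geometry: r = 56 mm, L = 119 mm, e = 1 mm; θ starts at 0°
rotate link 1 by -59°: θ ← 0° -59° = -59°
rotate link 1 by -10°: θ ← -59° -10° = -69°
rotate link 1 by -72°: θ ← -69° -72° = -141°
rotate link 1 by +85°: θ ← -141° +85° = -56°
rotate link 1 by +27°: θ ← -56° +27° = -29°
rotate link 1 by +48°: θ ← -29° +48° = 19°
crank pin P = (r cos θ, r sin θ) = (52.949040, 18.231817)
h = r sin θ − e = 18.231817 − 1 = 17.231817
x = r cos θ + √(L² − h²) = 52.949040 + 117.745762 = 170.694802

170.6948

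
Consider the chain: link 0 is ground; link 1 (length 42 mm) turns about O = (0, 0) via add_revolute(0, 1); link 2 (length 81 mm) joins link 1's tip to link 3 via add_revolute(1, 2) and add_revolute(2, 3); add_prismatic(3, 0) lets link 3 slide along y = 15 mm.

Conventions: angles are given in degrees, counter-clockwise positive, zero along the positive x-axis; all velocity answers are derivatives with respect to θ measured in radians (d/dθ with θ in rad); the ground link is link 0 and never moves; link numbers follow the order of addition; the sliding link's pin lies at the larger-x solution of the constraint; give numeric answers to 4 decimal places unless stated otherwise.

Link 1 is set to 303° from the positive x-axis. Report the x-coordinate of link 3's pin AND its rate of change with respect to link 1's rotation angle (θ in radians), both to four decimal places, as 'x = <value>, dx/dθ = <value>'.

geometry: r = 42 mm, L = 81 mm, e = 15 mm
crank pin P = (r cos θ, r sin θ) = (22.874839, -35.224164)
h = r sin θ − e = -35.224164 − 15 = -50.224164
x = r cos θ + √(L² − h²) = 22.874839 + 63.549456 = 86.424296
dx/dθ = −r sin θ − h·r cos θ/√(L² − h²) (θ in radians; h = -50.224164) = 53.302520

x = 86.4243, dx/dθ = 53.3025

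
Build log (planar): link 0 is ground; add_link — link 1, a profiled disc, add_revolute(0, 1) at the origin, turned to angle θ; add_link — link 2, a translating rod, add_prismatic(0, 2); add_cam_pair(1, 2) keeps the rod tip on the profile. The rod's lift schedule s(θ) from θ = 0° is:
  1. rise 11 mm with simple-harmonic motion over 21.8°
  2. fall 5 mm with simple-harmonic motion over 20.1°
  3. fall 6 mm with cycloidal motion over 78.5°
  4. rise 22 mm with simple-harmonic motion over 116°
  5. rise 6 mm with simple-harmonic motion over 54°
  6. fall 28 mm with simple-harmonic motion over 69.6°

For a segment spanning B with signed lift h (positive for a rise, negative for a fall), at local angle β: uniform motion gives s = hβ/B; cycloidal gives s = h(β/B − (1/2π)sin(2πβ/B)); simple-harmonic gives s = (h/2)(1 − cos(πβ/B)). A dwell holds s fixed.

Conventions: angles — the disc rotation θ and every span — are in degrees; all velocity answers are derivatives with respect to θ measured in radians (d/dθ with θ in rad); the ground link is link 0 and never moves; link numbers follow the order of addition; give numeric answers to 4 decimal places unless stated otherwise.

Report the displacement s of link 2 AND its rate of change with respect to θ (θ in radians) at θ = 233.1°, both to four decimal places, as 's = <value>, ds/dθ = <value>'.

seg 1 [0°–21.8°] simple-harmonic, h=11: full span → s += 11 → s = 11.0000
seg 2 [21.8°–41.9°] simple-harmonic, h=-5: full span → s += -5 → s = 6.0000
seg 3 [41.9°–120.4°] cycloidal, h=-6: full span → s += -6 → s = 0.0000
seg 4 [120.4°–236.4°] simple-harmonic, h=22: θ=233.1° here. β=112.7, B=116. 22/2·(1 − cos(π·0.9716)) = 21.9561 → s = 21.9561
velocity in seg [120.4°–236.4°] (simple-harmonic), θ in radians: β = 112.7° = 1.9670 rad, B = 116° = 2.0246 rad; ds/dθ = (πh/(2B)) sin(πβ/B) = (π·22/(2·2.0246)) sin(π·0.9716) = 1.523473 mm/rad

s = 21.9561, ds/dθ = 1.5235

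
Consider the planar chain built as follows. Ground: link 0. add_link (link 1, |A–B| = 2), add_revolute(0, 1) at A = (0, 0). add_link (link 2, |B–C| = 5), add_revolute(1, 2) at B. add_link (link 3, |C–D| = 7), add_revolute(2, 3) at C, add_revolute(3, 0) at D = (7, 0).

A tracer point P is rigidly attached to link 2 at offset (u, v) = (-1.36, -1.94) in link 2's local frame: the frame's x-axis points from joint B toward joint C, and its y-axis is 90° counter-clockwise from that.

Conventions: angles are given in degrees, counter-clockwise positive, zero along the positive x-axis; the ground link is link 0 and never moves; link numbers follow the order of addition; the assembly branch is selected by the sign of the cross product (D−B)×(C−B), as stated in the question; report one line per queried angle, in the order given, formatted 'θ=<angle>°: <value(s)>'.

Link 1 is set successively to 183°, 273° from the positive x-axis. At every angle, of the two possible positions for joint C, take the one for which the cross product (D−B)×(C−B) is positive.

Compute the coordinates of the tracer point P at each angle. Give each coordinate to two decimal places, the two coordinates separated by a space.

A=(0,0), D=(7.00,0)
θ=183°: B = A + 2.00·(cos183°, sin183°) = (-1.9973, -0.1047)
θ=183°: |BD| = 8.9979
θ=183°: circle(B,5.00) ∩ circle(D,7.00): a=3.1653, h=3.8705
θ=183°:   candidates: C₊=(1.1228,3.8024) cross=34.826; C₋=(1.2128,-3.9381) cross=-34.826
θ=183°:   branch + wants cross > 0 → take C=(1.1228,3.8024) (cross=34.826)
θ=183°: ex = (C−B)/|BC| = (0.6240,0.7814); ey = (-0.7814,0.6240)
θ=183°: P = B + -1.36·ex + -1.94·ey = (-1.3300,-2.3780)
θ=273°: B = A + 2.00·(cos273°, sin273°) = (0.1047, -1.9973)
θ=273°: |BD| = 7.1788
θ=273°: circle(B,5.00) ∩ circle(D,7.00): a=1.9178, h=4.6176
θ=273°:   candidates: C₊=(0.6620,2.9716) cross=33.149; C₋=(3.2314,-5.8990) cross=-33.149
θ=273°:   branch + wants cross > 0 → take C=(0.6620,2.9716) (cross=33.149)
θ=273°: ex = (C−B)/|BC| = (0.1115,0.9938); ey = (-0.9938,0.1115)
θ=273°: P = B + -1.36·ex + -1.94·ey = (1.8810,-3.5650)

θ=183°: -1.33 -2.38
θ=273°: 1.88 -3.57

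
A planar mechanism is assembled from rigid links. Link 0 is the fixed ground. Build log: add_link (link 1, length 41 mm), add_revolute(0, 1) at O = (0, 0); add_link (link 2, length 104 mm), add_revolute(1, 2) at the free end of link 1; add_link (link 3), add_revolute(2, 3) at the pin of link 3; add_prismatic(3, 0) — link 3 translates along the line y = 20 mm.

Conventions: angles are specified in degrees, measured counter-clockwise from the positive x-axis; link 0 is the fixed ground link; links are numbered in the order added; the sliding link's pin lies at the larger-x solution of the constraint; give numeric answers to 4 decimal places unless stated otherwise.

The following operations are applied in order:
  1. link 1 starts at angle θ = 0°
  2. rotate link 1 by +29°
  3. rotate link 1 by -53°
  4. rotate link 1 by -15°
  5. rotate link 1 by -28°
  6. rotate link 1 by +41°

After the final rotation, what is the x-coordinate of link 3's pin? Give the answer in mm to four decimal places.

geometry: r = 41 mm, L = 104 mm, e = 20 mm; θ starts at 0°
rotate link 1 by +29°: θ ← 0° +29° = 29°
rotate link 1 by -53°: θ ← 29° -53° = -24°
rotate link 1 by -15°: θ ← -24° -15° = -39°
rotate link 1 by -28°: θ ← -39° -28° = -67°
rotate link 1 by +41°: θ ← -67° +41° = -26°
crank pin P = (r cos θ, r sin θ) = (36.850556, -17.973217)
h = r sin θ − e = -17.973217 − 20 = -37.973217
x = r cos θ + √(L² − h²) = 36.850556 + 96.819599 = 133.670155

133.6702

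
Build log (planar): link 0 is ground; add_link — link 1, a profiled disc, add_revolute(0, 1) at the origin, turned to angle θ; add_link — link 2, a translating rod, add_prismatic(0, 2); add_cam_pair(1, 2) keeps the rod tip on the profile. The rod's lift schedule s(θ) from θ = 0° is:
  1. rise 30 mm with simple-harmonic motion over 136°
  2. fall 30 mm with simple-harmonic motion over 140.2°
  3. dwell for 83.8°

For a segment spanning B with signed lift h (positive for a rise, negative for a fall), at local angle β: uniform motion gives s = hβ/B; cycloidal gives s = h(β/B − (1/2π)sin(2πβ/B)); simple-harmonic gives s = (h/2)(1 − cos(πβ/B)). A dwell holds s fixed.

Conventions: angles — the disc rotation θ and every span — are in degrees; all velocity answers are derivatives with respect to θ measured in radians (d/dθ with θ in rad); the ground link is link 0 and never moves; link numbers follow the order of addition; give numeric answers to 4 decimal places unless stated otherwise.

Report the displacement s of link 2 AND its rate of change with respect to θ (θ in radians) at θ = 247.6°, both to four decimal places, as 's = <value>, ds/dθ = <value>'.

seg 1 [0°–136°] simple-harmonic, h=30: full span → s += 30 → s = 30.0000
seg 2 [136°–276.2°] simple-harmonic, h=-30: θ=247.6° here. β=111.6, B=140.2. -30/2·(1 − cos(π·0.7960)) = -27.0237 → s = 2.9763
velocity in seg [136°–276.2°] (simple-harmonic), θ in radians: β = 111.6° = 1.9478 rad, B = 140.2° = 2.4470 rad; ds/dθ = (πh/(2B)) sin(πβ/B) = (π·(-30)/(2·2.4470)) sin(π·0.7960) = -11.514299 mm/rad

s = 2.9763, ds/dθ = -11.5143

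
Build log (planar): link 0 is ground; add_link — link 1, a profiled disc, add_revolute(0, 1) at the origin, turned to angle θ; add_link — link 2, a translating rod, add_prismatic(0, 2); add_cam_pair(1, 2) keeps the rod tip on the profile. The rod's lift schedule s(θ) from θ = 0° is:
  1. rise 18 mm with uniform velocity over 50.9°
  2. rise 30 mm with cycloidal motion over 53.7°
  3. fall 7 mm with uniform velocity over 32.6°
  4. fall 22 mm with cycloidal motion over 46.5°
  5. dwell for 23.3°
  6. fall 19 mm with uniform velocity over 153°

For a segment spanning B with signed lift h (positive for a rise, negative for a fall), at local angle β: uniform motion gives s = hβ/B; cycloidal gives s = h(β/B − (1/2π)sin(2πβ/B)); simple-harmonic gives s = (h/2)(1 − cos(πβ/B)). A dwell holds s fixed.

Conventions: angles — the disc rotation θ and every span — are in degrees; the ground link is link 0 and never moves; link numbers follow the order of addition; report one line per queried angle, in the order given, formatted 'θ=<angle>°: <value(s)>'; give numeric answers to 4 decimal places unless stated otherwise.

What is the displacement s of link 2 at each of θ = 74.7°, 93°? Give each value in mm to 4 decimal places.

seg 1 [0°–50.9°] uniform, h=18: full span → s += 18 → s = 18.0000
seg 2 [50.9°–104.6°] cycloidal, h=30: θ=74.7° here. β=23.8, B=53.7. 30·(0.4432 − sin(2π·0.4432)/(2π)) = 11.6281 → s = 29.6281
seg 2 [50.9°–104.6°] cycloidal, h=30: θ=93° here. β=42.1, B=53.7. 30·(0.7840 − sin(2π·0.7840)/(2π)) = 28.1858 → s = 46.1858

θ=74.7°: 29.6281
θ=93°: 46.1858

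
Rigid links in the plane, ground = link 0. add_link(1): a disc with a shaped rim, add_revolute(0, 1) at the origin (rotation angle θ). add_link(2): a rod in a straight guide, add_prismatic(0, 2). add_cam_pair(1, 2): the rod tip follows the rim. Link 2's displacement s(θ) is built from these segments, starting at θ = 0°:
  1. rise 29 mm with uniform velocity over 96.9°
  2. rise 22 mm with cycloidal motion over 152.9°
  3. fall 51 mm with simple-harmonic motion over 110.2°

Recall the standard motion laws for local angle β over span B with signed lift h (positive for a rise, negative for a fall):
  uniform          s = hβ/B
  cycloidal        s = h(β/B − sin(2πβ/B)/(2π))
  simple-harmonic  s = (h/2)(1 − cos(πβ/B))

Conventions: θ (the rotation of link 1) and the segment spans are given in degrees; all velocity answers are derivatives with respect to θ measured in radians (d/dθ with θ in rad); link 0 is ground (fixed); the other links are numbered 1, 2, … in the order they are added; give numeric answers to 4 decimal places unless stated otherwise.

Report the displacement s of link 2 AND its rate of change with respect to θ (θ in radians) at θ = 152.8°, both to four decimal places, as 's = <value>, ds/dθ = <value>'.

segment 1 (0° to 96.9°, uniform, h = 29) is passed completely: s = 0.0000 + (29) = 29.0000
θ = 152.8° falls in segment 2 (96.9° to 249.8°, cycloidal, h = 22): β = 152.8 − 96.9 = 55.9°, B = 152.9°; Δs = 22·(0.3656 − sin(2π·0.3656)/(2π)) = 5.4254; s = 29.0000 + 5.4254 = 34.4254
velocity in seg [96.9°–249.8°] (cycloidal), θ in radians: β = 55.9° = 0.9756 rad, B = 152.9° = 2.6686 rad; ds/dθ = (h/B)(1 − cos(2πβ/B)) = (22/2.6686)(1 − cos(2π·0.3656)) = 13.719063 mm/rad

s = 34.4254, ds/dθ = 13.7191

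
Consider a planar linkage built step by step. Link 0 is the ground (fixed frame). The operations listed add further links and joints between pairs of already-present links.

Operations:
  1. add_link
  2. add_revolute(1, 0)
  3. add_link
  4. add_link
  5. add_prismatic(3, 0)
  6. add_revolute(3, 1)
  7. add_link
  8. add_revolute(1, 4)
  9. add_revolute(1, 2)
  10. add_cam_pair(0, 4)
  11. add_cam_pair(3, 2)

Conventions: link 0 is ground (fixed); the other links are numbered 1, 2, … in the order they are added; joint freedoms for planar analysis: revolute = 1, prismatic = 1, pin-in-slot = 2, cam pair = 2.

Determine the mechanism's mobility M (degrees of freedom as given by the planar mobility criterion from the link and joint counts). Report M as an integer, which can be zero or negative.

(L,J1,J2)=(1,0,0); link0 fixed
link1: (2,0,0)
R 1-0 [J1]: (2,1,0)
link2: (3,1,0)
link3: (4,1,0)
P 3-0 [J1]: (4,2,0)
R 3-1 [J1]: (4,3,0)
link4: (5,3,0)
R 1-4 [J1]: (5,4,0)
R 1-2 [J1]: (5,5,0)
C 0-4 [J2]: (5,5,1)
C 3-2 [J2]: (5,5,2)
Grübler: 3·4 − 2·5 − 2 = 0

M = 0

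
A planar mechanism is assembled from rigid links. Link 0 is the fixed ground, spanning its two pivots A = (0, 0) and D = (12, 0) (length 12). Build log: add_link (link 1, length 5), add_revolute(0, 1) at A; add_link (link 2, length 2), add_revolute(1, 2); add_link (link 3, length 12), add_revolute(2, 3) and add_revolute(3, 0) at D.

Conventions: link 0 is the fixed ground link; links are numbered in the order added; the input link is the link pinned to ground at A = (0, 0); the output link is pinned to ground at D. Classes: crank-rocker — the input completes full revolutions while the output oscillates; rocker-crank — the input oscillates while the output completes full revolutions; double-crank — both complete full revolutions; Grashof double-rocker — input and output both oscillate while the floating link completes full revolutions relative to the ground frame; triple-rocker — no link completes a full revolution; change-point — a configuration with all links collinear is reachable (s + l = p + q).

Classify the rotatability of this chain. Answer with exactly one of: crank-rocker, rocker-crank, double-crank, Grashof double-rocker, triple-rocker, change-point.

lengths: ground=12, input=5, coupler=2, output=12
sorted: s=2 (shortest), l=12 (longest), p+q=17
s + l = 14 vs p + q = 17
s + l < p + q (Grashof) with shortest = coupler link → Grashof double-rocker

Grashof double-rocker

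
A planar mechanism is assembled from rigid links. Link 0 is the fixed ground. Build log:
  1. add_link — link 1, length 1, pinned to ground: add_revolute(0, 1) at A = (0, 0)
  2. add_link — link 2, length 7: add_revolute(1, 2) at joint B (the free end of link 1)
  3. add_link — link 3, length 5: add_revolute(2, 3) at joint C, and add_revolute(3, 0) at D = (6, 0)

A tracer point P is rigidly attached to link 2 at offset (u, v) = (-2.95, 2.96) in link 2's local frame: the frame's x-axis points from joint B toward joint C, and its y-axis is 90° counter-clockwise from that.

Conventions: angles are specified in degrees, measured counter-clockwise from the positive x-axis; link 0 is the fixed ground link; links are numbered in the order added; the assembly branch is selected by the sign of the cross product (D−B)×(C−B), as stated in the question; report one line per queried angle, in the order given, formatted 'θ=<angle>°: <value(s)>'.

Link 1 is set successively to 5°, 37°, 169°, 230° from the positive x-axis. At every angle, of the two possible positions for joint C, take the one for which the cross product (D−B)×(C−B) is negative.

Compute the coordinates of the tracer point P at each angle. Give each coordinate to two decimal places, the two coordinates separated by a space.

A=(0,0), D=(6.00,0)
θ=5°: B = A + 1.00·(cos5°, sin5°) = (0.9962, 0.0872)
θ=5°: |BD| = 5.0046
θ=5°: circle(B,7.00) ∩ circle(D,5.00): a=4.9001, h=4.9989
θ=5°:   candidates: C₊=(5.9826,5.0000) cross=25.017; C₋=(5.8085,-4.9963) cross=-25.017
θ=5°:   branch - wants cross < 0 → take C=(5.8085,-4.9963) (cross=-25.017)
θ=5°: ex = (C−B)/|BC| = (0.6875,-0.7262); ey = (0.7262,0.6875)
θ=5°: P = B + -2.95·ex + 2.96·ey = (1.1177,4.2644)
θ=37°: B = A + 1.00·(cos37°, sin37°) = (0.7986, 0.6018)
θ=37°: |BD| = 5.2361
θ=37°: circle(B,7.00) ∩ circle(D,5.00): a=4.9098, h=4.9893
θ=37°:   candidates: C₊=(6.2494,4.9938) cross=26.125; C₋=(5.1025,-4.9188) cross=-26.125
θ=37°:   branch - wants cross < 0 → take C=(5.1025,-4.9188) (cross=-26.125)
θ=37°: ex = (C−B)/|BC| = (0.6148,-0.7887); ey = (0.7887,0.6148)
θ=37°: P = B + -2.95·ex + 2.96·ey = (1.3193,4.7483)
θ=169°: B = A + 1.00·(cos169°, sin169°) = (-0.9816, 0.1908)
θ=169°: |BD| = 6.9842
θ=169°: circle(B,7.00) ∩ circle(D,5.00): a=5.2103, h=4.6747
θ=169°:   candidates: C₊=(4.3544,4.7214) cross=32.649; C₋=(4.0990,-4.6245) cross=-32.649
θ=169°:   branch - wants cross < 0 → take C=(4.0990,-4.6245) (cross=-32.649)
θ=169°: ex = (C−B)/|BC| = (0.7258,-0.6879); ey = (0.6879,0.7258)
θ=169°: P = B + -2.95·ex + 2.96·ey = (-1.0865,4.3685)
θ=230°: B = A + 1.00·(cos230°, sin230°) = (-0.6428, -0.7660)
θ=230°: |BD| = 6.6868
θ=230°: circle(B,7.00) ∩ circle(D,5.00): a=5.1380, h=4.7541
θ=230°:   candidates: C₊=(3.9167,4.5453) cross=31.790; C₋=(5.0060,-4.9002) cross=-31.790
θ=230°:   branch - wants cross < 0 → take C=(5.0060,-4.9002) (cross=-31.790)
θ=230°: ex = (C−B)/|BC| = (0.8070,-0.5906); ey = (0.5906,0.8070)
θ=230°: P = B + -2.95·ex + 2.96·ey = (-1.2752,3.3648)

θ=5°: 1.12 4.26
θ=37°: 1.32 4.75
θ=169°: -1.09 4.37
θ=230°: -1.28 3.36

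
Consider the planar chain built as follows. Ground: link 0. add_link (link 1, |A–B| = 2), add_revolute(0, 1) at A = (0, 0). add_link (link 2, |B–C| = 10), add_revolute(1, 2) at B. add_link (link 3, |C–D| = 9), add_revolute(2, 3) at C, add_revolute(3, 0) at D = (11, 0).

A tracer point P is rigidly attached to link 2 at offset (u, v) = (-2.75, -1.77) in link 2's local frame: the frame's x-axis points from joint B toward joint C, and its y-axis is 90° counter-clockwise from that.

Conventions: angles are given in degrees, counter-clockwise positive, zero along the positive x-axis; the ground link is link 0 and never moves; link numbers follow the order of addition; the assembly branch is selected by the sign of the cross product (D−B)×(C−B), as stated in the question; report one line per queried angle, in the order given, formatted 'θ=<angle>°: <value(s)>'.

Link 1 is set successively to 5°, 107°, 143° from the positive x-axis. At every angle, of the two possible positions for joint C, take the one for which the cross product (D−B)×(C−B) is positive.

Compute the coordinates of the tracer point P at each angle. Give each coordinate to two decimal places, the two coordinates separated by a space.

A=(0,0), D=(11.00,0)
θ=5°: B = A + 2.00·(cos5°, sin5°) = (1.9924, 0.1743)
θ=5°: |BD| = 9.0093
θ=5°: circle(B,10.00) ∩ circle(D,9.00): a=5.5591, h=8.3124
θ=5°:   candidates: C₊=(7.7113,8.3776) cross=74.889; C₋=(7.3896,-8.2441) cross=-74.889
θ=5°:   branch + wants cross > 0 → take C=(7.7113,8.3776) (cross=74.889)
θ=5°: ex = (C−B)/|BC| = (0.5719,0.8203); ey = (-0.8203,0.5719)
θ=5°: P = B + -2.75·ex + -1.77·ey = (1.8717,-3.0938)
θ=107°: B = A + 2.00·(cos107°, sin107°) = (-0.5847, 1.9126)
θ=107°: |BD| = 11.7416
θ=107°: circle(B,10.00) ∩ circle(D,9.00): a=6.6799, h=7.4417
θ=107°:   candidates: C₊=(7.2181,8.1668) cross=87.378; C₋=(4.7937,-6.5178) cross=-87.378
θ=107°:   branch + wants cross > 0 → take C=(7.2181,8.1668) (cross=87.378)
θ=107°: ex = (C−B)/|BC| = (0.7803,0.6254); ey = (-0.6254,0.7803)
θ=107°: P = B + -2.75·ex + -1.77·ey = (-1.6235,-1.1884)
θ=143°: B = A + 2.00·(cos143°, sin143°) = (-1.5973, 1.2036)
θ=143°: |BD| = 12.6546
θ=143°: circle(B,10.00) ∩ circle(D,9.00): a=7.0780, h=7.0641
θ=143°:   candidates: C₊=(6.1206,7.5625) cross=89.394; C₋=(4.7768,-6.5017) cross=-89.394
θ=143°:   branch + wants cross > 0 → take C=(6.1206,7.5625) (cross=89.394)
θ=143°: ex = (C−B)/|BC| = (0.7718,0.6359); ey = (-0.6359,0.7718)
θ=143°: P = B + -2.75·ex + -1.77·ey = (-2.5942,-1.9111)

θ=5°: 1.87 -3.09
θ=107°: -1.62 -1.19
θ=143°: -2.59 -1.91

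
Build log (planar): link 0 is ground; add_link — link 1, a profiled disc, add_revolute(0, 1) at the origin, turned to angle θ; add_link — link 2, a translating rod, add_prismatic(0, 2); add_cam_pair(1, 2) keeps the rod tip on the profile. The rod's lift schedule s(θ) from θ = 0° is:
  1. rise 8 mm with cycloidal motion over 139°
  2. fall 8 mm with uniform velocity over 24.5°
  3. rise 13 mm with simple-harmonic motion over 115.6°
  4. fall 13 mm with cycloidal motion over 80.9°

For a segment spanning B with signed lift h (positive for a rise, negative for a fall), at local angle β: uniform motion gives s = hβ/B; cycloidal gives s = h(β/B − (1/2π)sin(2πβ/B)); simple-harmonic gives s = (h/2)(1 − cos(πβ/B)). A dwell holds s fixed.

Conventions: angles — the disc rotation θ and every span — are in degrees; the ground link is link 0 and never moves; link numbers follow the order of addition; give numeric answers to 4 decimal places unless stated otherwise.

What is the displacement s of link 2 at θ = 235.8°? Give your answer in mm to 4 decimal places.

seg 1 [0°–139°] cycloidal, h=8: full span → s += 8 → s = 8.0000
seg 2 [139°–163.5°] uniform, h=-8: full span → s += -8 → s = 0.0000
seg 3 [163.5°–279.1°] simple-harmonic, h=13: θ=235.8° here. β=72.3, B=115.6. 13/2·(1 − cos(π·0.6254)) = 8.9956 → s = 8.9956

8.9956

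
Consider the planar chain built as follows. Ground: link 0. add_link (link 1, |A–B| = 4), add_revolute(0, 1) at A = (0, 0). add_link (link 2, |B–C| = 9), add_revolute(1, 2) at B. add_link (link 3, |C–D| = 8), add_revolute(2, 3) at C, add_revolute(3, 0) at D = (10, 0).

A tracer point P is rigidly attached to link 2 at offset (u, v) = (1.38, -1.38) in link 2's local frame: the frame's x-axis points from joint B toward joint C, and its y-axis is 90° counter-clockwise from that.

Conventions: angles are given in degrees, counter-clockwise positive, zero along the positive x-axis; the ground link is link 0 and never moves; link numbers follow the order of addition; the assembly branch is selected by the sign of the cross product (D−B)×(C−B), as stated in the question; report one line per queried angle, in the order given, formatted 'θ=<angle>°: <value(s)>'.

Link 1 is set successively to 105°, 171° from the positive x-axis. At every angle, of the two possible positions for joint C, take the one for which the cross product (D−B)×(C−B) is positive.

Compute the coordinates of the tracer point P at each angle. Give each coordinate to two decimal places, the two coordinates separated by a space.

A=(0,0), D=(10.00,0)
θ=105°: B = A + 4.00·(cos105°, sin105°) = (-1.0353, 3.8637)
θ=105°: |BD| = 11.6921
θ=105°: circle(B,9.00) ∩ circle(D,8.00): a=6.5730, h=6.1478
θ=105°:   candidates: C₊=(7.2001,7.4940) cross=71.880; C₋=(3.1370,-4.1108) cross=-71.880
θ=105°:   branch + wants cross > 0 → take C=(7.2001,7.4940) (cross=71.880)
θ=105°: ex = (C−B)/|BC| = (0.9150,0.4034); ey = (-0.4034,0.9150)
θ=105°: P = B + 1.38·ex + -1.38·ey = (0.7841,3.1576)
θ=171°: B = A + 4.00·(cos171°, sin171°) = (-3.9508, 0.6257)
θ=171°: |BD| = 13.9648
θ=171°: circle(B,9.00) ∩ circle(D,8.00): a=7.5911, h=4.8348
θ=171°:   candidates: C₊=(3.8493,5.1156) cross=67.518; C₋=(3.4160,-4.5444) cross=-67.518
θ=171°:   branch + wants cross > 0 → take C=(3.8493,5.1156) (cross=67.518)
θ=171°: ex = (C−B)/|BC| = (0.8667,0.4989); ey = (-0.4989,0.8667)
θ=171°: P = B + 1.38·ex + -1.38·ey = (-2.0663,0.1182)

θ=105°: 0.78 3.16
θ=171°: -2.07 0.12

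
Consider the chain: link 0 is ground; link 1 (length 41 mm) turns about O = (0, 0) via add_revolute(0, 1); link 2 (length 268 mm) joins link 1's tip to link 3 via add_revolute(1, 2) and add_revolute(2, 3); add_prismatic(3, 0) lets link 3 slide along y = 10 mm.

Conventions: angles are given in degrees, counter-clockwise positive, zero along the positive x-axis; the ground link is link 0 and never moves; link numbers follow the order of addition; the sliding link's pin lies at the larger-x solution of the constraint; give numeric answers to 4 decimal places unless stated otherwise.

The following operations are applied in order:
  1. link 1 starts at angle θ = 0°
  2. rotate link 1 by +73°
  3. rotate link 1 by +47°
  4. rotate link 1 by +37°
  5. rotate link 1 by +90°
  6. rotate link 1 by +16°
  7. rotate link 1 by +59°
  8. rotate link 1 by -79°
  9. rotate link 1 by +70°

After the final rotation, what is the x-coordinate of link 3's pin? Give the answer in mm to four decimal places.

geometry: r = 41 mm, L = 268 mm, e = 10 mm; θ starts at 0°
rotate link 1 by +73°: θ ← 0° +73° = 73°
rotate link 1 by +47°: θ ← 73° +47° = 120°
rotate link 1 by +37°: θ ← 120° +37° = 157°
rotate link 1 by +90°: θ ← 157° +90° = 247°
rotate link 1 by +16°: θ ← 247° +16° = 263°
rotate link 1 by +59°: θ ← 263° +59° = 322°
rotate link 1 by -79°: θ ← 322° -79° = 243°
rotate link 1 by +70°: θ ← 243° +70° = 313°
crank pin P = (r cos θ, r sin θ) = (27.961933, -29.985502)
h = r sin θ − e = -29.985502 − 10 = -39.985502
x = r cos θ + √(L² − h²) = 27.961933 + 265.000301 = 292.962234

292.9622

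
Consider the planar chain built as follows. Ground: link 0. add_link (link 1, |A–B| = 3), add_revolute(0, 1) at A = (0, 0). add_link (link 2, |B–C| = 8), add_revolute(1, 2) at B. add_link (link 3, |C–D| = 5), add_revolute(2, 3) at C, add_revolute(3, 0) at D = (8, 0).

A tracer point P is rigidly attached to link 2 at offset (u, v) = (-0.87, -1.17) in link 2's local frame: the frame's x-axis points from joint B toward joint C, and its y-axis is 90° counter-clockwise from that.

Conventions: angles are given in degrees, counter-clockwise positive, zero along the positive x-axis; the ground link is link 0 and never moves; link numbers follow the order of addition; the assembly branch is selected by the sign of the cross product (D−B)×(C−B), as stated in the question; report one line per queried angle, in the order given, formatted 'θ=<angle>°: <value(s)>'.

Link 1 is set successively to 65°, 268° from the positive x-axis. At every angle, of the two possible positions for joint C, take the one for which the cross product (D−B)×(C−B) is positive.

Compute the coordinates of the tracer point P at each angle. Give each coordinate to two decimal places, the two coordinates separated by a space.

A=(0,0), D=(8.00,0)
θ=65°: B = A + 3.00·(cos65°, sin65°) = (1.2679, 2.7189)
θ=65°: |BD| = 7.2605
θ=65°: circle(B,8.00) ∩ circle(D,5.00): a=6.3160, h=4.9100
θ=65°:   candidates: C₊=(8.9630,4.9064) cross=35.649; C₋=(5.2856,-4.1990) cross=-35.649
θ=65°:   branch + wants cross > 0 → take C=(8.9630,4.9064) (cross=35.649)
θ=65°: ex = (C−B)/|BC| = (0.9619,0.2734); ey = (-0.2734,0.9619)
θ=65°: P = B + -0.87·ex + -1.17·ey = (0.7509,1.3556)
θ=268°: B = A + 3.00·(cos268°, sin268°) = (-0.1047, -2.9982)
θ=268°: |BD| = 8.6415
θ=268°: circle(B,8.00) ∩ circle(D,5.00): a=6.5773, h=4.5540
θ=268°:   candidates: C₊=(4.4840,3.5550) cross=39.354; C₋=(7.6441,-4.9873) cross=-39.354
θ=268°:   branch + wants cross > 0 → take C=(4.4840,3.5550) (cross=39.354)
θ=268°: ex = (C−B)/|BC| = (0.5736,0.8191); ey = (-0.8191,0.5736)
θ=268°: P = B + -0.87·ex + -1.17·ey = (0.3547,-4.3819)

θ=65°: 0.75 1.36
θ=268°: 0.35 -4.38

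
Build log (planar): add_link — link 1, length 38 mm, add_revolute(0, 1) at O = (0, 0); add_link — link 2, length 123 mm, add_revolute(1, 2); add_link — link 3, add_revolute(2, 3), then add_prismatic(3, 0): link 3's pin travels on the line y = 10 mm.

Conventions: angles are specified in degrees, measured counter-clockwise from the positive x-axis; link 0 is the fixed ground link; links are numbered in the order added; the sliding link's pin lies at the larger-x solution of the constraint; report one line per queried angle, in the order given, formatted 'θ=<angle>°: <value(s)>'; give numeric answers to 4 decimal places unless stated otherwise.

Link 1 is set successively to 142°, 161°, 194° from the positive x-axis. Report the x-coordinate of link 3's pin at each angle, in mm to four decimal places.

geometry: r = 38 mm, L = 123 mm, e = 10 mm
θ=142°: crank pin P = (r cos θ, r sin θ) = (-29.944409, 23.395136)
θ=142°: h = r sin θ − e = 23.395136 − 10 = 13.395136
θ=142°: x = r cos θ + √(L² − h²) = -29.944409 + 122.268436 = 92.324027
θ=161°: crank pin P = (r cos θ, r sin θ) = (-35.929706, 12.371590)
θ=161°: h = r sin θ − e = 12.371590 − 10 = 2.371590
θ=161°: x = r cos θ + √(L² − h²) = -35.929706 + 122.977134 = 87.047428
θ=194°: crank pin P = (r cos θ, r sin θ) = (-36.871238, -9.193032)
θ=194°: h = r sin θ − e = -9.193032 − 10 = -19.193032
θ=194°: x = r cos θ + √(L² − h²) = -36.871238 + 121.493323 = 84.622085

θ=142°: 92.3240
θ=161°: 87.0474
θ=194°: 84.6221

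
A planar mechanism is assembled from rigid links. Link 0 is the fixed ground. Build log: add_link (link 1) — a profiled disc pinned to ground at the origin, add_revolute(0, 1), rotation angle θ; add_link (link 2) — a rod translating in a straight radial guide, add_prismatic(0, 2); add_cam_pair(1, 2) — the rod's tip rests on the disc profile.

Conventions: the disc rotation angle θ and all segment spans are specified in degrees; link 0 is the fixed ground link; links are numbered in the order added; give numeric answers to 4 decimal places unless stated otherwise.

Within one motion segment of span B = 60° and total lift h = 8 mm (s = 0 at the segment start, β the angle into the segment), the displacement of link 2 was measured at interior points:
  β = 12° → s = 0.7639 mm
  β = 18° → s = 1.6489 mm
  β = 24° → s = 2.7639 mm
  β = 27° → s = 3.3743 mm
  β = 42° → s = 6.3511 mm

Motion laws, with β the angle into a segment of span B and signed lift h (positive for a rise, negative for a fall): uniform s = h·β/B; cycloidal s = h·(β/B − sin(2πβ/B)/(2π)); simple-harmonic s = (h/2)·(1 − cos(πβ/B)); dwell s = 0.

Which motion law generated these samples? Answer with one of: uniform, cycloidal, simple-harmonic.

candidates at β/B = r: uniform s = h·r (linear in β); cycloidal s = h·(r − sin(2πr)/(2π)); simple-harmonic s = (h/2)(1 − cos(πr))
β=12°: printed 0.7639 | uniform 1.6000, cycloidal 0.3891, simple-harmonic 0.7639
β=18°: printed 1.6489 | uniform 2.4000, cycloidal 1.1891, simple-harmonic 1.6489
β=24°: printed 2.7639 | uniform 3.2000, cycloidal 2.4516, simple-harmonic 2.7639
β=27°: printed 3.3743 | uniform 3.6000, cycloidal 3.2065, simple-harmonic 3.3743
β=42°: printed 6.3511 | uniform 5.6000, cycloidal 6.8109, simple-harmonic 6.3511
only one law matches every sample → simple-harmonic

simple-harmonic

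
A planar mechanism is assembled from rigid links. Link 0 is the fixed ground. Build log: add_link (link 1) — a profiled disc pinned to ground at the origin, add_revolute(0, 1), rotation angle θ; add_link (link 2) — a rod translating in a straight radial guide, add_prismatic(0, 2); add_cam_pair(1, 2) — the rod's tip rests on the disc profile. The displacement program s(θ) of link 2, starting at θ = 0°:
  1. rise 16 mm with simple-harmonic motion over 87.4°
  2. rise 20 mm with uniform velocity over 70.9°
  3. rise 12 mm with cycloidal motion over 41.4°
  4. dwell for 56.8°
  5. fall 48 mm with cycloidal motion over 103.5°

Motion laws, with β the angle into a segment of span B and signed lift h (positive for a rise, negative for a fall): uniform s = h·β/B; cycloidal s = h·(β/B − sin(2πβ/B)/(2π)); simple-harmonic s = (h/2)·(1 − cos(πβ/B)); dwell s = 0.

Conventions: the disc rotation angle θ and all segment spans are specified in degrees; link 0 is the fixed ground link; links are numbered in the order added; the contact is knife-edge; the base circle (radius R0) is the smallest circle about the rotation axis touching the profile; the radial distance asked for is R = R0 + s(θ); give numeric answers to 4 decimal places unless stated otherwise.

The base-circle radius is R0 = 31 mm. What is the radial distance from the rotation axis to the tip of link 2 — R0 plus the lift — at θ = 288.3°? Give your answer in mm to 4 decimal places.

seg 1 [0°–87.4°] simple-harmonic, h=16: full span → s += 16 → s = 16.0000
seg 2 [87.4°–158.3°] uniform, h=20: full span → s += 20 → s = 36.0000
seg 3 [158.3°–199.7°] cycloidal, h=12: full span → s += 12 → s = 48.0000
seg 4 [199.7°–256.5°] dwell: s stays 48.0000
seg 5 [256.5°–360°] cycloidal, h=-48: θ=288.3° here. β=31.8, B=103.5. -48·(0.3072 − sin(2π·0.3072)/(2π)) = -7.5973 → s = 40.4027
R = R0 + s = 31 + 40.4027 = 71.4027

71.4027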